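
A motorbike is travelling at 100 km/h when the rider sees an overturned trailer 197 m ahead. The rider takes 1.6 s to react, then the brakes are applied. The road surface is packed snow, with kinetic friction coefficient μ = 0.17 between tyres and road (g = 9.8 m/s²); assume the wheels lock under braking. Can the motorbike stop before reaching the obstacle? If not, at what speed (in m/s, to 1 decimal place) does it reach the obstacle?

No — it strikes the obstacle at 16.2 m/s

100 km/h ÷ 3.6 = 27.7778 m/s.
a = μg = 0.17 × 9.8 = 1.666 m/s².
Reaction distance = 27.7778 × 1.6 = 44.444 m.
Braking distance needed to stop: v²/(2a) = 771.606 / 3.332 = 231.574 m, so total needed = 44.444 + 231.574 = 276.018 m > 197 m — it cannot stop.
Distance remaining when braking begins: 197 − 44.444 = 152.556 m.
v² = v₀² − 2a·d = 771.606 − 2 × 1.666 × 152.556 = 263.289 m²/s².
v = √263.289 = 16.226 m/s.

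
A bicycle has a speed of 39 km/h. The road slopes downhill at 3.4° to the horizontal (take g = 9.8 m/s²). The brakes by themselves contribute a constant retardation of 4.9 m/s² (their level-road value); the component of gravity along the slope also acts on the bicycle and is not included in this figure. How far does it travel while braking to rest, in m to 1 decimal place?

Braking distance ≈ 13.6 m

39 km/h ÷ 3.6 = 10.8333 m/s.
Gravity along the downhill slope reduces the braking deceleration: a_eff = 4.900 − 9.8·sin 3.4° = 4.900 − 0.581 = 4.319 m/s².
Braking distance = v²/(2a) = 10.8333² / (2 × 4.319) = 117.360 / 8.638 = 13.586 m.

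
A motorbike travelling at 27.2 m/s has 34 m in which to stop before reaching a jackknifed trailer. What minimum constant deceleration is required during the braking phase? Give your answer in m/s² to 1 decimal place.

v² = 2a·d ⇒ a = v²/(2d) = 27.2000² / (2 × 34.000) = 739.840 / 68.000 = 10.8800 m/s².

Required deceleration ≈ 10.9 m/s²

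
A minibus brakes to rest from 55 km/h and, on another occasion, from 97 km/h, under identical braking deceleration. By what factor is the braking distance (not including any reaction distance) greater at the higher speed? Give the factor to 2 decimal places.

Factor ≈ 3.11

Braking distance d = v²/(2a), so with a fixed, d ∝ v².
Factor = (97/55)² = 1.7636² = 3.1103.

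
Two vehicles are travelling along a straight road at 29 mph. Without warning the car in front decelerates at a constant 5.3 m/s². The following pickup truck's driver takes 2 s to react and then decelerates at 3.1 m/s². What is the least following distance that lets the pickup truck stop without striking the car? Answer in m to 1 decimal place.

29 mph × 0.44704 = 12.9642 m/s.
Leader travels v²/(2a_L) = 168.070 / 10.600 = 15.856 m before stopping.
Follower covers v·t_r = 12.9642 × 2 = 25.928 m while reacting, then v²/(2a_F) = 168.070 / 6.200 = 27.108 m while braking, for a total of 25.928 + 27.108 = 53.036 m.
Since a_F ≤ a_L and the follower starts braking later, the follower is never slower than the leader, so the closest approach is when both have stopped.
Minimum gap = 53.036 − 15.856 = 37.180 m.

Minimum gap ≈ 37.2 m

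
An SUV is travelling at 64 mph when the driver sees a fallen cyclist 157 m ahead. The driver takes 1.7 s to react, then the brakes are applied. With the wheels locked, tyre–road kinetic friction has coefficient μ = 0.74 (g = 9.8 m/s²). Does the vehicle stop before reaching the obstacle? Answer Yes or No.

Yes

64 mph × 0.44704 = 28.6106 m/s.
a = μg = 0.74 × 9.8 = 7.252 m/s².
Reaction distance = 28.6106 × 1.7 = 48.638 m.
Braking distance = v²/(2a) = 818.566 / 14.504 = 56.437 m.
Total stopping distance = 48.638 + 56.437 = 105.075 m, vs 157 m available — it stops with 157 − 105.075 = 51.925 m to spare.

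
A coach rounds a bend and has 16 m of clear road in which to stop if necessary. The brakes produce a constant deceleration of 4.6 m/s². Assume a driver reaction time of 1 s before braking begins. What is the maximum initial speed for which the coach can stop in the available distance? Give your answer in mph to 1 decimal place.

Stopping distance: v·t_r + v²/(2a) = 16 with t_r = 1 s and a = 4.600 m/s².
So v² + 9.200 v − 147.20 = 0.
Positive root: v = −a·t_r + √((a·t_r)² + 2a·d) = −4.600 + √(21.160 + 147.20) = 8.3754 m/s.
8.3754 m/s ÷ 0.44704 = 18.735 mph.

Maximum speed ≈ 18.7 mph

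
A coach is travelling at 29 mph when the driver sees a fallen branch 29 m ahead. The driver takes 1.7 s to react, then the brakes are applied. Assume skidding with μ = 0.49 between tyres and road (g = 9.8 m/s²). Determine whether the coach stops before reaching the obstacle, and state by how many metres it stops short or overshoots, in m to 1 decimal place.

No — it overshoots by 10.5 m

29 mph × 0.44704 = 12.9642 m/s.
a = μg = 0.49 × 9.8 = 4.802 m/s².
Reaction distance = 12.9642 × 1.7 = 22.039 m.
Braking distance = v²/(2a) = 168.070 / 9.604 = 17.500 m.
Total stopping distance = 22.039 + 17.500 = 39.539 m, vs 29 m available — it cannot stop in time and overshoots by 39.539 − 29 = 10.539 m.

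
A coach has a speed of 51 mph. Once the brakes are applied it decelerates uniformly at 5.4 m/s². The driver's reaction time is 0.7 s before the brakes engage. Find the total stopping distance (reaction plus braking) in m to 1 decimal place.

51 mph × 0.44704 = 22.7990 m/s.
Reaction distance = v·t_r = 22.7990 × 0.7 = 15.959 m.
Braking distance = v²/(2a) = 22.7990² / (2 × 5.400) = 519.794 / 10.800 = 48.129 m.
Total = 15.959 + 48.129 = 64.088 m.

Total stopping distance ≈ 64.1 m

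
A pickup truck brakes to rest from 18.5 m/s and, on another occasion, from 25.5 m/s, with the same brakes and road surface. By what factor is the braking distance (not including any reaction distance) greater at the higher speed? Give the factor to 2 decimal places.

Braking distance d = v²/(2a), so with a fixed, d ∝ v².
Factor = (25.5/18.5)² = 1.3784² = 1.9000.

Factor ≈ 1.90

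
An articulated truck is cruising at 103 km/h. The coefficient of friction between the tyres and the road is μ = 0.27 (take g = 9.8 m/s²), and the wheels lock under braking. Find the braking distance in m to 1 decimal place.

103 km/h ÷ 3.6 = 28.6111 m/s.
a = μg = 0.27 × 9.8 = 2.646 m/s².
Braking distance = v²/(2a) = 28.6111² / (2 × 2.646) = 818.595 / 5.292 = 154.685 m.

Braking distance ≈ 154.7 m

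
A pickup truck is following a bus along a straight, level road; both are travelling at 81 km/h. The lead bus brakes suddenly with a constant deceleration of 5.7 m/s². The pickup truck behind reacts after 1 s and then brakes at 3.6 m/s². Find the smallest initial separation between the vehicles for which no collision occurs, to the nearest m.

81 km/h ÷ 3.6 = 22.5000 m/s.
Leader travels v²/(2a_L) = 506.250 / 11.400 = 44.408 m before stopping.
Follower covers v·t_r = 22.5000 × 1 = 22.500 m while reacting, then v²/(2a_F) = 506.250 / 7.200 = 70.312 m while braking, for a total of 22.500 + 70.312 = 92.812 m.
Since a_F ≤ a_L and the follower starts braking later, the follower is never slower than the leader, so the closest approach is when both have stopped.
Minimum gap = 92.812 − 44.408 = 48.404 m.

Minimum gap ≈ 48 m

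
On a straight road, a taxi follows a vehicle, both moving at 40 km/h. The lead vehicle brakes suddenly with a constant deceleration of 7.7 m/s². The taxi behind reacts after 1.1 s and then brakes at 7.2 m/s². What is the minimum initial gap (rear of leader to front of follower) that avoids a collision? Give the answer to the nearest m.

Minimum gap ≈ 13 m

40 km/h ÷ 3.6 = 11.1111 m/s.
Leader travels v²/(2a_L) = 123.457 / 15.400 = 8.017 m before stopping.
Follower covers v·t_r = 11.1111 × 1.1 = 12.222 m while reacting, then v²/(2a_F) = 123.457 / 14.400 = 8.573 m while braking, for a total of 12.222 + 8.573 = 20.795 m.
Since a_F ≤ a_L and the follower starts braking later, the follower is never slower than the leader, so the closest approach is when both have stopped.
Minimum gap = 20.795 − 8.017 = 12.778 m.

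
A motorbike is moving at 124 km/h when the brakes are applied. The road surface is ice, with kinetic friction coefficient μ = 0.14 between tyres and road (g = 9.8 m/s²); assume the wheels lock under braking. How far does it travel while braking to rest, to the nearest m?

124 km/h ÷ 3.6 = 34.4444 m/s.
a = μg = 0.14 × 9.8 = 1.372 m/s².
Braking distance = v²/(2a) = 34.4444² / (2 × 1.372) = 1186.417 / 2.744 = 432.368 m.

Braking distance ≈ 432 m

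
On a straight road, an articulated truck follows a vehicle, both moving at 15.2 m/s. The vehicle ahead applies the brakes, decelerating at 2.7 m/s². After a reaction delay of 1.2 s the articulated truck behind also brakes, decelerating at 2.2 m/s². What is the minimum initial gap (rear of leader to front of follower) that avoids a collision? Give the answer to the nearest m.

Minimum gap ≈ 28 m

Leader travels v²/(2a_L) = 231.040 / 5.400 = 42.785 m before stopping.
Follower covers v·t_r = 15.2000 × 1.2 = 18.240 m while reacting, then v²/(2a_F) = 231.040 / 4.400 = 52.509 m while braking, for a total of 18.240 + 52.509 = 70.749 m.
Since a_F ≤ a_L and the follower starts braking later, the follower is never slower than the leader, so the closest approach is when both have stopped.
Minimum gap = 70.749 − 42.785 = 27.964 m.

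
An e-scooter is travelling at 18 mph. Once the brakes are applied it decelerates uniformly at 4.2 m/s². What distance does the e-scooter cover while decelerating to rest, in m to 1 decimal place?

Braking distance ≈ 7.7 m

18 mph × 0.44704 = 8.0467 m/s.
Braking distance = v²/(2a) = 8.0467² / (2 × 4.200) = 64.749 / 8.400 = 7.708 m.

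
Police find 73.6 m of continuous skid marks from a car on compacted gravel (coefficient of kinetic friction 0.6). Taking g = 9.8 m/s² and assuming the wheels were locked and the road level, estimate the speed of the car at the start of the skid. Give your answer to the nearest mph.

Deceleration a = μg = 0.6 × 9.8 = 5.880 m/s².
v = √(2a·d) = √(2 × 5.880 × 73.6) = √865.536 = 29.4200 m/s.
= 29.4200 ÷ 0.44704 = 65.811 mph.

Initial speed ≈ 66 mph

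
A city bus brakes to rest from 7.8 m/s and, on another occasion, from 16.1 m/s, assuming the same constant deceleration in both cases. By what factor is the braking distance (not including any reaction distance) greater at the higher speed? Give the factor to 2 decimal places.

Factor ≈ 4.26

Braking distance d = v²/(2a), so with a fixed, d ∝ v².
Factor = (16.1/7.8)² = 2.0641² = 4.2605.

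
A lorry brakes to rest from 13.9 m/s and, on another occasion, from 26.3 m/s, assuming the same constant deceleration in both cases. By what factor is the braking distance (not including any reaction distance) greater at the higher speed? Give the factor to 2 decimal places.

Braking distance d = v²/(2a), so with a fixed, d ∝ v².
Factor = (26.3/13.9)² = 1.8921² = 3.5800.

Factor ≈ 3.58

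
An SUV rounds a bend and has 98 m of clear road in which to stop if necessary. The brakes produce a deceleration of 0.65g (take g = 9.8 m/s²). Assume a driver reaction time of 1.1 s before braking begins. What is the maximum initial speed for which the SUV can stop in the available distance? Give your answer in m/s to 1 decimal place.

a = 0.65 × 9.8 = 6.370 m/s².
Stopping distance: v·t_r + v²/(2a) = 98 with t_r = 1.1 s and a = 6.370 m/s².
So v² + 14.014 v − 1248.52 = 0.
Positive root: v = −a·t_r + √((a·t_r)² + 2a·d) = −7.007 + √(49.098 + 1248.52) = 29.0155 m/s.

Maximum speed ≈ 29.0 m/s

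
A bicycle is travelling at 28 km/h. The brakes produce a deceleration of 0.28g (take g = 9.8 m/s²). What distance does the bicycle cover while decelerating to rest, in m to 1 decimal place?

Braking distance ≈ 11.0 m

28 km/h ÷ 3.6 = 7.7778 m/s.
a = 0.28 × 9.8 = 2.744 m/s².
Braking distance = v²/(2a) = 7.7778² / (2 × 2.744) = 60.494 / 5.488 = 11.023 m.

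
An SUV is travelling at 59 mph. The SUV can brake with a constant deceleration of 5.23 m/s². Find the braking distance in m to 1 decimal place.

59 mph × 0.44704 = 26.3754 m/s.
Braking distance = v²/(2a) = 26.3754² / (2 × 5.230) = 695.662 / 10.460 = 66.507 m.

Braking distance ≈ 66.5 m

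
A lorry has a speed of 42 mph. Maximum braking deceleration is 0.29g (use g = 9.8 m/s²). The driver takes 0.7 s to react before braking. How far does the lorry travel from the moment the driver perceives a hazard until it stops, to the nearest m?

42 mph × 0.44704 = 18.7757 m/s.
a = 0.29 × 9.8 = 2.842 m/s².
Reaction distance = v·t_r = 18.7757 × 0.7 = 13.143 m.
Braking distance = v²/(2a) = 18.7757² / (2 × 2.842) = 352.527 / 5.684 = 62.021 m.
Total = 13.143 + 62.021 = 75.164 m.

Total stopping distance ≈ 75 m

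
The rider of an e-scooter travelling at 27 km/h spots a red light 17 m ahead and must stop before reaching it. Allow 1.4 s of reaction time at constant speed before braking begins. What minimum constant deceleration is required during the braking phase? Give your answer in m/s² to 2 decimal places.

Required deceleration ≈ 4.33 m/s²

27 km/h ÷ 3.6 = 7.5000 m/s.
Distance covered during reaction = 7.5000 × 1.4 = 10.500 m.
Distance available for braking: 17 − 10.500 = 6.500 m.
v² = 2a·d ⇒ a = v²/(2d) = 7.5000² / (2 × 6.500) = 56.250 / 13.000 = 4.3269 m/s².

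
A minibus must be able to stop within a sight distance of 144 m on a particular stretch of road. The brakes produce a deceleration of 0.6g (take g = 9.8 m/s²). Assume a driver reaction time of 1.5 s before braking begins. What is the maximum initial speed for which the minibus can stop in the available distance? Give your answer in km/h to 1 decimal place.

a = 0.6 × 9.8 = 5.880 m/s².
Stopping distance: v·t_r + v²/(2a) = 144 with t_r = 1.5 s and a = 5.880 m/s².
So v² + 17.640 v − 1693.44 = 0.
Positive root: v = −a·t_r + √((a·t_r)² + 2a·d) = −8.820 + √(77.792 + 1693.44) = 33.2660 m/s.
33.2660 m/s × 3.6 = 119.758 km/h.

Maximum speed ≈ 119.8 km/h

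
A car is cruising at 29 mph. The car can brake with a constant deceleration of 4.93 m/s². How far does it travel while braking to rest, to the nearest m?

Braking distance ≈ 17 m

29 mph × 0.44704 = 12.9642 m/s.
Braking distance = v²/(2a) = 12.9642² / (2 × 4.930) = 168.070 / 9.860 = 17.046 m.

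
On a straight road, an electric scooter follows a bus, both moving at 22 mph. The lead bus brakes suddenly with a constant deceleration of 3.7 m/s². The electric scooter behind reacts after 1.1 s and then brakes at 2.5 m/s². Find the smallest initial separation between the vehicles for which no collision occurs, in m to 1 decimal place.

Minimum gap ≈ 17.1 m

22 mph × 0.44704 = 9.8349 m/s.
Leader travels v²/(2a_L) = 96.725 / 7.400 = 13.071 m before stopping.
Follower covers v·t_r = 9.8349 × 1.1 = 10.818 m while reacting, then v²/(2a_F) = 96.725 / 5.000 = 19.345 m while braking, for a total of 10.818 + 19.345 = 30.163 m.
Since a_F ≤ a_L and the follower starts braking later, the follower is never slower than the leader, so the closest approach is when both have stopped.
Minimum gap = 30.163 − 13.071 = 17.092 m.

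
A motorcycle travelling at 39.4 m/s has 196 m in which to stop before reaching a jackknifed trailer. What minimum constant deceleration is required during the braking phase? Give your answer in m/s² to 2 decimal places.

Required deceleration ≈ 3.96 m/s²

v² = 2a·d ⇒ a = v²/(2d) = 39.4000² / (2 × 196.000) = 1552.360 / 392.000 = 3.9601 m/s².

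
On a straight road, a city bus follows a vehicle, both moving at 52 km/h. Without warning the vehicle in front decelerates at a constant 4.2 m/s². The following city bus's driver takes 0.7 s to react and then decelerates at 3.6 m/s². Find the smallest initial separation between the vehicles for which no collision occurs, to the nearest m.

52 km/h ÷ 3.6 = 14.4444 m/s.
Leader travels v²/(2a_L) = 208.641 / 8.400 = 24.838 m before stopping.
Follower covers v·t_r = 14.4444 × 0.7 = 10.111 m while reacting, then v²/(2a_F) = 208.641 / 7.200 = 28.978 m while braking, for a total of 10.111 + 28.978 = 39.089 m.
Since a_F ≤ a_L and the follower starts braking later, the follower is never slower than the leader, so the closest approach is when both have stopped.
Minimum gap = 39.089 − 24.838 = 14.251 m.

Minimum gap ≈ 14 m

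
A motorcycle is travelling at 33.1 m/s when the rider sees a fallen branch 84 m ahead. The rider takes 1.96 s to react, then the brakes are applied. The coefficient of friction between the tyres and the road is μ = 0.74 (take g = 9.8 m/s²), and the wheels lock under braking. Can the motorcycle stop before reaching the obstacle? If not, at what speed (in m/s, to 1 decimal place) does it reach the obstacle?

a = μg = 0.74 × 9.8 = 7.252 m/s².
Reaction distance = 33.1000 × 1.96 = 64.876 m.
Braking distance needed to stop: v²/(2a) = 1095.610 / 14.504 = 75.538 m, so total needed = 64.876 + 75.538 = 140.414 m > 84 m — it cannot stop.
Distance remaining when braking begins: 84 − 64.876 = 19.124 m.
v² = v₀² − 2a·d = 1095.610 − 2 × 7.252 × 19.124 = 818.236 m²/s².
v = √818.236 = 28.605 m/s.

No — it strikes the obstacle at 28.6 m/s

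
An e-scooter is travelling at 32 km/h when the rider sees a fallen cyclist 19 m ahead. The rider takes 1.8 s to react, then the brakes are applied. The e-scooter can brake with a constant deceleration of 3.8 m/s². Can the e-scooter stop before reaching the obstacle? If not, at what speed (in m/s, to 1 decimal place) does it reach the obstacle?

32 km/h ÷ 3.6 = 8.8889 m/s.
Reaction distance = 8.8889 × 1.8 = 16.000 m.
Braking distance needed to stop: v²/(2a) = 79.013 / 7.600 = 10.396 m, so total needed = 16.000 + 10.396 = 26.396 m > 19 m — it cannot stop.
Distance remaining when braking begins: 19 − 16.000 = 3.000 m.
v² = v₀² − 2a·d = 79.013 − 2 × 3.800 × 3.000 = 56.213 m²/s².
v = √56.213 = 7.498 m/s.

No — it strikes the obstacle at 7.5 m/s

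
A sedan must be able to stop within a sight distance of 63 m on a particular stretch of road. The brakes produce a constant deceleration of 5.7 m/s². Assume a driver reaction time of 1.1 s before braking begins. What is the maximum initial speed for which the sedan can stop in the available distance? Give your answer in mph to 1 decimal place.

Stopping distance: v·t_r + v²/(2a) = 63 with t_r = 1.1 s and a = 5.700 m/s².
So v² + 12.540 v − 718.20 = 0.
Positive root: v = −a·t_r + √((a·t_r)² + 2a·d) = −6.270 + √(39.313 + 718.20) = 21.2530 m/s.
21.2530 m/s ÷ 0.44704 = 47.542 mph.

Maximum speed ≈ 47.5 mph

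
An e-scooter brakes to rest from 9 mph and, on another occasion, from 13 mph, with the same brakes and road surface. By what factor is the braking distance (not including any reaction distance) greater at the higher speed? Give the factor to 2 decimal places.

Factor ≈ 2.09

Braking distance d = v²/(2a), so with a fixed, d ∝ v².
Factor = (13/9)² = 1.4444² = 2.0863.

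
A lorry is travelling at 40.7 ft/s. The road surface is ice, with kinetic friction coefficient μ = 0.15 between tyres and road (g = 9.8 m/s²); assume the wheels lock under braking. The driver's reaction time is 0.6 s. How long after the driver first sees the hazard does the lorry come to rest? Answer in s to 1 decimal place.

40.7 ft/s × 0.3048 = 12.4054 m/s.
a = μg = 0.15 × 9.8 = 1.470 m/s².
Braking time = v/a = 12.4054 / 1.470 = 8.439 s.
Total = 0.6 + 8.439 = 9.039 s.

Total time ≈ 9.0 s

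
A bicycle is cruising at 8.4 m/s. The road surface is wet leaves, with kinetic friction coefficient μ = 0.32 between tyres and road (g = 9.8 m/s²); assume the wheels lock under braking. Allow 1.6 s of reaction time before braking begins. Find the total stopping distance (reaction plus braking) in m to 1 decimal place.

Total stopping distance ≈ 24.7 m

a = μg = 0.32 × 9.8 = 3.136 m/s².
Reaction distance = v·t_r = 8.4000 × 1.6 = 13.440 m.
Braking distance = v²/(2a) = 8.4000² / (2 × 3.136) = 70.560 / 6.272 = 11.250 m.
Total = 13.440 + 11.250 = 24.690 m.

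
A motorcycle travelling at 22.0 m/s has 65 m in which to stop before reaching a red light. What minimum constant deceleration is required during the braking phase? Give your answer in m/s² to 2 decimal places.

Required deceleration ≈ 3.72 m/s²

v² = 2a·d ⇒ a = v²/(2d) = 22.0000² / (2 × 65.000) = 484.000 / 130.000 = 3.7231 m/s².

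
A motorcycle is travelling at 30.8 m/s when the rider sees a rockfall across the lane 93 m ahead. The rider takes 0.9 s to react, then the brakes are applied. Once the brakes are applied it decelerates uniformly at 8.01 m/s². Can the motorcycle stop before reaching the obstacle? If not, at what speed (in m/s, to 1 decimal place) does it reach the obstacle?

Yes — it stops about 6.1 m short of the obstacle, so it never reaches it

Reaction distance = 30.8000 × 0.9 = 27.720 m.
Braking distance = v²/(2a) = 948.640 / 16.020 = 59.216 m.
Total stopping distance = 27.720 + 59.216 = 86.936 m, vs 93 m available — it stops with 93 − 86.936 = 6.064 m to spare.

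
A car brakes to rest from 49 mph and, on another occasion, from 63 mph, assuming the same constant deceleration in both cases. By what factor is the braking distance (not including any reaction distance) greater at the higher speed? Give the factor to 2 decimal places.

Braking distance d = v²/(2a), so with a fixed, d ∝ v².
Factor = (63/49)² = 1.2857² = 1.6530.

Factor ≈ 1.65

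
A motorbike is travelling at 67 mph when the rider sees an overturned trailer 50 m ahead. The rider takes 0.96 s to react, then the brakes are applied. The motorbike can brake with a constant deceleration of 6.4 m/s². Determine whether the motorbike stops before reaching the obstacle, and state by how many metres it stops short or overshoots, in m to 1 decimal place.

67 mph × 0.44704 = 29.9517 m/s.
Reaction distance = 29.9517 × 0.96 = 28.754 m.
Braking distance = v²/(2a) = 897.104 / 12.800 = 70.086 m.
Total stopping distance = 28.754 + 70.086 = 98.840 m, vs 50 m available — it cannot stop in time and overshoots by 98.840 − 50 = 48.840 m.

No — it overshoots by 48.8 m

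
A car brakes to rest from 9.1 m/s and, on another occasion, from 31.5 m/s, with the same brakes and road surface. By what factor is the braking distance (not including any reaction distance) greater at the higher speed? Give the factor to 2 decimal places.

Braking distance d = v²/(2a), so with a fixed, d ∝ v².
Factor = (31.5/9.1)² = 3.4615² = 11.9820.

Factor ≈ 11.98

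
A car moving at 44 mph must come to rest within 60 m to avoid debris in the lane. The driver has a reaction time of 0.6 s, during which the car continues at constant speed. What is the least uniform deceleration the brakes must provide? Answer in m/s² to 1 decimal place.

Required deceleration ≈ 4.0 m/s²

44 mph × 0.44704 = 19.6698 m/s.
Distance covered during reaction = 19.6698 × 0.6 = 11.802 m.
Distance available for braking: 60 − 11.802 = 48.198 m.
v² = 2a·d ⇒ a = v²/(2d) = 19.6698² / (2 × 48.198) = 386.901 / 96.396 = 4.0137 m/s².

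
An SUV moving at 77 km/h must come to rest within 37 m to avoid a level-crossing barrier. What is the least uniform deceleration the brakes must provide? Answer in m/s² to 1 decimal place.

Required deceleration ≈ 6.2 m/s²

77 km/h ÷ 3.6 = 21.3889 m/s.
v² = 2a·d ⇒ a = v²/(2d) = 21.3889² / (2 × 37.000) = 457.485 / 74.000 = 6.1822 m/s².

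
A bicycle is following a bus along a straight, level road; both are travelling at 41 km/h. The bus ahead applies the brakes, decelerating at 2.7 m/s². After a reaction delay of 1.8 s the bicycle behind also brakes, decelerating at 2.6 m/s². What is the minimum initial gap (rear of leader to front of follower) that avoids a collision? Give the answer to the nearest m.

41 km/h ÷ 3.6 = 11.3889 m/s.
Leader travels v²/(2a_L) = 129.707 / 5.400 = 24.020 m before stopping.
Follower covers v·t_r = 11.3889 × 1.8 = 20.500 m while reacting, then v²/(2a_F) = 129.707 / 5.200 = 24.944 m while braking, for a total of 20.500 + 24.944 = 45.444 m.
Since a_F ≤ a_L and the follower starts braking later, the follower is never slower than the leader, so the closest approach is when both have stopped.
Minimum gap = 45.444 − 24.020 = 21.424 m.

Minimum gap ≈ 21 m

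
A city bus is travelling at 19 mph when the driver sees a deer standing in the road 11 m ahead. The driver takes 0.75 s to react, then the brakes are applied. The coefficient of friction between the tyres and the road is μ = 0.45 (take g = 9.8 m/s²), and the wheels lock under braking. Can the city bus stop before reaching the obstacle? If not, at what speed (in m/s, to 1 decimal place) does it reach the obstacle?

19 mph × 0.44704 = 8.4938 m/s.
a = μg = 0.45 × 9.8 = 4.410 m/s².
Reaction distance = 8.4938 × 0.75 = 6.370 m.
Braking distance needed to stop: v²/(2a) = 72.145 / 8.820 = 8.180 m, so total needed = 6.370 + 8.180 = 14.550 m > 11 m — it cannot stop.
Distance remaining when braking begins: 11 − 6.370 = 4.630 m.
v² = v₀² − 2a·d = 72.145 − 2 × 4.410 × 4.630 = 31.308 m²/s².
v = √31.308 = 5.595 m/s.

No — it strikes the obstacle at 5.6 m/s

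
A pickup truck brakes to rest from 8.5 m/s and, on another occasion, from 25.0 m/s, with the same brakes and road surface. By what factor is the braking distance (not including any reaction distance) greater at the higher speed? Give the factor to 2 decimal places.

Braking distance d = v²/(2a), so with a fixed, d ∝ v².
Factor = (25.0/8.5)² = 2.9412² = 8.6507.

Factor ≈ 8.65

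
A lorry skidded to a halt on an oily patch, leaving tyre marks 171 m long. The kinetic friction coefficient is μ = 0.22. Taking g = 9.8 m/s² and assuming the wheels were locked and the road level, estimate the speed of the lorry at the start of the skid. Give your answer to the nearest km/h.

Deceleration a = μg = 0.22 × 9.8 = 2.156 m/s².
v = √(2a·d) = √(2 × 2.156 × 171) = √737.352 = 27.1542 m/s.
= 27.1542 × 3.6 = 97.755 km/h.

Initial speed ≈ 98 km/h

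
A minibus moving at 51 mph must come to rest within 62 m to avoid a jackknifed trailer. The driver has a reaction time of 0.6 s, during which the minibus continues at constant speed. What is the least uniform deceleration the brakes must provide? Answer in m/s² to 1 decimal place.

Required deceleration ≈ 5.4 m/s²

51 mph × 0.44704 = 22.7990 m/s.
Distance covered during reaction = 22.7990 × 0.6 = 13.679 m.
Distance available for braking: 62 − 13.679 = 48.321 m.
v² = 2a·d ⇒ a = v²/(2d) = 22.7990² / (2 × 48.321) = 519.794 / 96.642 = 5.3786 m/s².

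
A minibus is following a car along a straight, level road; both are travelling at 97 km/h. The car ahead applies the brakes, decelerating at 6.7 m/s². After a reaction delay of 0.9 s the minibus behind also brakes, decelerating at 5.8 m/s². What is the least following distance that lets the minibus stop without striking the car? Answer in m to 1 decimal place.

97 km/h ÷ 3.6 = 26.9444 m/s.
Leader travels v²/(2a_L) = 726.001 / 13.400 = 54.179 m before stopping.
Follower covers v·t_r = 26.9444 × 0.9 = 24.250 m while reacting, then v²/(2a_F) = 726.001 / 11.600 = 62.586 m while braking, for a total of 24.250 + 62.586 = 86.836 m.
Since a_F ≤ a_L and the follower starts braking later, the follower is never slower than the leader, so the closest approach is when both have stopped.
Minimum gap = 86.836 − 54.179 = 32.657 m.

Minimum gap ≈ 32.7 m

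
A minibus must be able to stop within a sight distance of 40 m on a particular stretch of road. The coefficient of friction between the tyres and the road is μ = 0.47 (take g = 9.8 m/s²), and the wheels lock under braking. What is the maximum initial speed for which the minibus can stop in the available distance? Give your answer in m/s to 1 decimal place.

Maximum speed ≈ 19.2 m/s

a = μg = 0.47 × 9.8 = 4.606 m/s².
v²/(2a) = d ⇒ v = √(2 × 4.606 × 40) = √368.48 = 19.1958 m/s.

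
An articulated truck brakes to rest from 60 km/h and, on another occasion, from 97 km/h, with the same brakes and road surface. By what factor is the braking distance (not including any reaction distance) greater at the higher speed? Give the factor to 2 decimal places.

Factor ≈ 2.61

Braking distance d = v²/(2a), so with a fixed, d ∝ v².
Factor = (97/60)² = 1.6167² = 2.6137.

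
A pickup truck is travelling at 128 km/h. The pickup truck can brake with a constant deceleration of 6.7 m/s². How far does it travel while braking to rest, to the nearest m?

128 km/h ÷ 3.6 = 35.5556 m/s.
Braking distance = v²/(2a) = 35.5556² / (2 × 6.700) = 1264.201 / 13.400 = 94.343 m.

Braking distance ≈ 94 m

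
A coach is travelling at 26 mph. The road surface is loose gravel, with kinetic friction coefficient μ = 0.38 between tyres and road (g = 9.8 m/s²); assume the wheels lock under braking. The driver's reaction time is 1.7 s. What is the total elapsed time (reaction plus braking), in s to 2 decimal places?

Total time ≈ 4.82 s

26 mph × 0.44704 = 11.6230 m/s.
a = μg = 0.38 × 9.8 = 3.724 m/s².
Braking time = v/a = 11.6230 / 3.724 = 3.121 s.
Total = 1.7 + 3.121 = 4.821 s.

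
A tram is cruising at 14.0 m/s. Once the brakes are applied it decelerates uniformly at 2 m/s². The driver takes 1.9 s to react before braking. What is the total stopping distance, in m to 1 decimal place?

Reaction distance = v·t_r = 14.0000 × 1.9 = 26.600 m.
Braking distance = v²/(2a) = 14.0000² / (2 × 2.000) = 196.000 / 4.000 = 49.000 m.
Total = 26.600 + 49.000 = 75.600 m.

Total stopping distance ≈ 75.6 m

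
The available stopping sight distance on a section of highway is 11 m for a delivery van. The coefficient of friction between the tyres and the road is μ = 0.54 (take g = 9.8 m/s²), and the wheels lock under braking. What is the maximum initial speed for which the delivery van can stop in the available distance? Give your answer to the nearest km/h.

a = μg = 0.54 × 9.8 = 5.292 m/s².
v²/(2a) = d ⇒ v = √(2 × 5.292 × 11) = √116.42 = 10.7898 m/s.
10.7898 m/s × 3.6 = 38.843 km/h.

Maximum speed ≈ 39 km/h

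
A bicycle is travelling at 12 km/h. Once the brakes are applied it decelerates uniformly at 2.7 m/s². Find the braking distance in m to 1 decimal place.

Braking distance ≈ 2.1 m

12 km/h ÷ 3.6 = 3.3333 m/s.
Braking distance = v²/(2a) = 3.3333² / (2 × 2.700) = 11.111 / 5.400 = 2.058 m.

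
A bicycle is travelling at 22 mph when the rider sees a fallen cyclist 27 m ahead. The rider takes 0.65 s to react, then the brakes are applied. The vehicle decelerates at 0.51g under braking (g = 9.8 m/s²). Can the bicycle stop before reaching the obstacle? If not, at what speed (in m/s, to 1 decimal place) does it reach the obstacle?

Yes — it stops about 10.9 m short of the obstacle, so it never reaches it

22 mph × 0.44704 = 9.8349 m/s.
a = 0.51 × 9.8 = 4.998 m/s².
Reaction distance = 9.8349 × 0.65 = 6.393 m.
Braking distance = v²/(2a) = 96.725 / 9.996 = 9.676 m.
Total stopping distance = 6.393 + 9.676 = 16.069 m, vs 27 m available — it stops with 27 − 16.069 = 10.931 m to spare.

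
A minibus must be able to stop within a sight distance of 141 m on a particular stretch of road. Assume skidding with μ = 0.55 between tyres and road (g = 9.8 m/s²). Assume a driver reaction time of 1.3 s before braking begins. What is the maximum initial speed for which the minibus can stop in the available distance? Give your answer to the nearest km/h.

a = μg = 0.55 × 9.8 = 5.390 m/s².
Stopping distance: v·t_r + v²/(2a) = 141 with t_r = 1.3 s and a = 5.390 m/s².
So v² + 14.014 v − 1519.98 = 0.
Positive root: v = −a·t_r + √((a·t_r)² + 2a·d) = −7.007 + √(49.098 + 1519.98) = 32.6046 m/s.
32.6046 m/s × 3.6 = 117.377 km/h.

Maximum speed ≈ 117 km/h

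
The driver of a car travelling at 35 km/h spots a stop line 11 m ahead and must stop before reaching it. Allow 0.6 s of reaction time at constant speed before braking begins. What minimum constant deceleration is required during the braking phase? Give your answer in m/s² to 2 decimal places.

35 km/h ÷ 3.6 = 9.7222 m/s.
Distance covered during reaction = 9.7222 × 0.6 = 5.833 m.
Distance available for braking: 11 − 5.833 = 5.167 m.
v² = 2a·d ⇒ a = v²/(2d) = 9.7222² / (2 × 5.167) = 94.521 / 10.334 = 9.1466 m/s².

Required deceleration ≈ 9.15 m/s²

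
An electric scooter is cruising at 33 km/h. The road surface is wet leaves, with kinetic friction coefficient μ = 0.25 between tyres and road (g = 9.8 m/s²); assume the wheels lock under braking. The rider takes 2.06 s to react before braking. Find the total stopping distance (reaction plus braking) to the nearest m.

Total stopping distance ≈ 36 m

33 km/h ÷ 3.6 = 9.1667 m/s.
a = μg = 0.25 × 9.8 = 2.450 m/s².
Reaction distance = v·t_r = 9.1667 × 2.06 = 18.883 m.
Braking distance = v²/(2a) = 9.1667² / (2 × 2.450) = 84.028 / 4.900 = 17.149 m.
Total = 18.883 + 17.149 = 36.032 m.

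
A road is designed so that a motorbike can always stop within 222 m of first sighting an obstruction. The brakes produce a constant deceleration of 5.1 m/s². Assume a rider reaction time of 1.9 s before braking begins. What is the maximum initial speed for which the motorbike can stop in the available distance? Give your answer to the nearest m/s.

Maximum speed ≈ 39 m/s

Stopping distance: v·t_r + v²/(2a) = 222 with t_r = 1.9 s and a = 5.100 m/s².
So v² + 19.380 v − 2264.40 = 0.
Positive root: v = −a·t_r + √((a·t_r)² + 2a·d) = −9.690 + √(93.896 + 2264.40) = 38.8723 m/s.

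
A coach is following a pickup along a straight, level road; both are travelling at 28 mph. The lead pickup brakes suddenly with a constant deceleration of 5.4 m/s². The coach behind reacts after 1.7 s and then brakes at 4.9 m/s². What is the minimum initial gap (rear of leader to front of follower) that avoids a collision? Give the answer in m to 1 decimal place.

28 mph × 0.44704 = 12.5171 m/s.
Leader travels v²/(2a_L) = 156.678 / 10.800 = 14.507 m before stopping.
Follower covers v·t_r = 12.5171 × 1.7 = 21.279 m while reacting, then v²/(2a_F) = 156.678 / 9.800 = 15.988 m while braking, for a total of 21.279 + 15.988 = 37.267 m.
Since a_F ≤ a_L and the follower starts braking later, the follower is never slower than the leader, so the closest approach is when both have stopped.
Minimum gap = 37.267 − 14.507 = 22.760 m.

Minimum gap ≈ 22.8 m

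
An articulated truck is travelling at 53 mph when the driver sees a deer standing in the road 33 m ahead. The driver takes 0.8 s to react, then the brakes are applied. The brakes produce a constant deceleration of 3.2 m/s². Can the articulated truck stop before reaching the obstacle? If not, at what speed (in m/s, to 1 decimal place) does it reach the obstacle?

No — it strikes the obstacle at 21.7 m/s

53 mph × 0.44704 = 23.6931 m/s.
Reaction distance = 23.6931 × 0.8 = 18.954 m.
Braking distance needed to stop: v²/(2a) = 561.363 / 6.400 = 87.713 m, so total needed = 18.954 + 87.713 = 106.667 m > 33 m — it cannot stop.
Distance remaining when braking begins: 33 − 18.954 = 14.046 m.
v² = v₀² − 2a·d = 561.363 − 2 × 3.200 × 14.046 = 471.469 m²/s².
v = √471.469 = 21.713 m/s.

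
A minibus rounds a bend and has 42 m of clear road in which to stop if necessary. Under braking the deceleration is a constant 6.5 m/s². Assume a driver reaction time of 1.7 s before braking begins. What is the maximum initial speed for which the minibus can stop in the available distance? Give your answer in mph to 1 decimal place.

Stopping distance: v·t_r + v²/(2a) = 42 with t_r = 1.7 s and a = 6.500 m/s².
So v² + 22.100 v − 546.00 = 0.
Positive root: v = −a·t_r + √((a·t_r)² + 2a·d) = −11.050 + √(122.103 + 546.00) = 14.7977 m/s.
14.7977 m/s ÷ 0.44704 = 33.102 mph.

Maximum speed ≈ 33.1 mph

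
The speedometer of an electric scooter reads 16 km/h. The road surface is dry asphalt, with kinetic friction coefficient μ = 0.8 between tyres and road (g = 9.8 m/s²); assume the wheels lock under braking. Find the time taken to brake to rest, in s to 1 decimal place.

Braking time ≈ 0.6 s

16 km/h ÷ 3.6 = 4.4444 m/s.
a = μg = 0.8 × 9.8 = 7.840 m/s².
Braking time = v/a = 4.4444 / 7.840 = 0.567 s.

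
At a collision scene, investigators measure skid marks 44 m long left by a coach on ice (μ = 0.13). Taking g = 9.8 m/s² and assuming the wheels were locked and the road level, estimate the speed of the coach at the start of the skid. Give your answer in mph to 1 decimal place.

Deceleration a = μg = 0.13 × 9.8 = 1.274 m/s².
v = √(2a·d) = √(2 × 1.274 × 44) = √112.112 = 10.5883 m/s.
= 10.5883 ÷ 0.44704 = 23.685 mph.

Initial speed ≈ 23.7 mph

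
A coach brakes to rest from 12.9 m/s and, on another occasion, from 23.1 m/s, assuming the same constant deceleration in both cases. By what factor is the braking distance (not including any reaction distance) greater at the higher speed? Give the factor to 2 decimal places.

Factor ≈ 3.21

Braking distance d = v²/(2a), so with a fixed, d ∝ v².
Factor = (23.1/12.9)² = 1.7907² = 3.2066.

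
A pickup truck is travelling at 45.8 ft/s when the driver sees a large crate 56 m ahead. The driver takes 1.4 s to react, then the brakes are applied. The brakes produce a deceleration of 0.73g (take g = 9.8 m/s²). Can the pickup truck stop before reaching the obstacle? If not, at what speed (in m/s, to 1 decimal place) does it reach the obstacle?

45.8 ft/s × 0.3048 = 13.9598 m/s.
a = 0.73 × 9.8 = 7.154 m/s².
Reaction distance = 13.9598 × 1.4 = 19.544 m.
Braking distance = v²/(2a) = 194.876 / 14.308 = 13.620 m.
Total stopping distance = 19.544 + 13.620 = 33.164 m, vs 56 m available — it stops with 56 − 33.164 = 22.836 m to spare.

Yes — it stops about 22.8 m short of the obstacle, so it never reaches it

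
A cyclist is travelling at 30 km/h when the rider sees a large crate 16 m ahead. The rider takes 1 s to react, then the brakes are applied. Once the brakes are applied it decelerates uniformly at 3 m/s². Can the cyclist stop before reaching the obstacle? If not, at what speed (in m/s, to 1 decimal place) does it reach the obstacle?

No — it strikes the obstacle at 4.8 m/s

30 km/h ÷ 3.6 = 8.3333 m/s.
Reaction distance = 8.3333 × 1 = 8.333 m.
Braking distance needed to stop: v²/(2a) = 69.444 / 6.000 = 11.574 m, so total needed = 8.333 + 11.574 = 19.907 m > 16 m — it cannot stop.
Distance remaining when braking begins: 16 − 8.333 = 7.667 m.
v² = v₀² − 2a·d = 69.444 − 2 × 3.000 × 7.667 = 23.442 m²/s².
v = √23.442 = 4.842 m/s.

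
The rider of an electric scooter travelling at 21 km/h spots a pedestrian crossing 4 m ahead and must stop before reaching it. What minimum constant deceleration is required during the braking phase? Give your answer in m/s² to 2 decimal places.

Required deceleration ≈ 4.25 m/s²

21 km/h ÷ 3.6 = 5.8333 m/s.
v² = 2a·d ⇒ a = v²/(2d) = 5.8333² / (2 × 4.000) = 34.027 / 8.000 = 4.2534 m/s².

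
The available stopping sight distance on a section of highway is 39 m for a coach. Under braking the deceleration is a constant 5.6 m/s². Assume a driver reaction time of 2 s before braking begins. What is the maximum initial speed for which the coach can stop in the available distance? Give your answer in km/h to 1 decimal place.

Stopping distance: v·t_r + v²/(2a) = 39 with t_r = 2 s and a = 5.600 m/s².
So v² + 22.400 v − 436.80 = 0.
Positive root: v = −a·t_r + √((a·t_r)² + 2a·d) = −11.200 + √(125.440 + 436.80) = 12.5116 m/s.
12.5116 m/s × 3.6 = 45.042 km/h.

Maximum speed ≈ 45.0 km/h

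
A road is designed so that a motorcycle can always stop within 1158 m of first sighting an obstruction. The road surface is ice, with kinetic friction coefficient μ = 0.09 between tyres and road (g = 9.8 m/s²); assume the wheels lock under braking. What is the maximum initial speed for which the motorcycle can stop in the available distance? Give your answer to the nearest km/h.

a = μg = 0.09 × 9.8 = 0.882 m/s².
v²/(2a) = d ⇒ v = √(2 × 0.882 × 1158) = √2042.71 = 45.1963 m/s.
45.1963 m/s × 3.6 = 162.707 km/h.

Maximum speed ≈ 163 km/h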